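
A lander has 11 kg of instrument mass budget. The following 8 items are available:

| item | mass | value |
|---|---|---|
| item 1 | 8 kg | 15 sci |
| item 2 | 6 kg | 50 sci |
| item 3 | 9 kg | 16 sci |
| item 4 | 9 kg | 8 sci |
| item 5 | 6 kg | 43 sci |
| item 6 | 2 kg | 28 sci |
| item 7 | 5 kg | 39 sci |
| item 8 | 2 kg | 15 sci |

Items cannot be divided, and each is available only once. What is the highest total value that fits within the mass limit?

93 sci

Check high-value combinations within 11 kg:
- item 2+item 6+item 8: mass 6+2+2=10, value 50+28+15=93
- item 2+item 7: mass 6+5=11, value 50+39=89
- item 5+item 6+item 8: mass 6+2+2=10, value 43+28+15=86
- item 6+item 7+item 8: mass 2+5+2=9, value 28+39+15=82
Best: 93 sci.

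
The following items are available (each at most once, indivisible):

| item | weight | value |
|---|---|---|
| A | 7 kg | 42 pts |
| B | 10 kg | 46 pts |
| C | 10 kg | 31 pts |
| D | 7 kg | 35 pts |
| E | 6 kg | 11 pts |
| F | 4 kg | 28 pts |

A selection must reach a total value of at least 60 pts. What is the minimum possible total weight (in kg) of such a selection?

Subsets with value ≥ 60, sorted by total weight:
- A+F: weight 11, value 70
- D+F: weight 11, value 63
Minimum weight: 11 kg.

11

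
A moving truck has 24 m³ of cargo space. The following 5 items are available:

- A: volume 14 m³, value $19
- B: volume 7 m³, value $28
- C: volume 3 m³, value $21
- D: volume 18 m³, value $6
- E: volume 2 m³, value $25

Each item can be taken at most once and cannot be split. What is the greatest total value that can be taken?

$74

This is a 0/1 knapsack; check combinations near the capacity.
- B+C+E: volume 7+3+2=12, value 28+21+25=74
- A+B+E: volume 14+7+2=23, value 19+28+25=72
- A+B+C: volume 14+7+3=24, value 19+28+21=68
- A+C+E: volume 14+3+2=19, value 19+21+25=65
- B+E: volume 7+2=9, value 28+25=53
Best: $74.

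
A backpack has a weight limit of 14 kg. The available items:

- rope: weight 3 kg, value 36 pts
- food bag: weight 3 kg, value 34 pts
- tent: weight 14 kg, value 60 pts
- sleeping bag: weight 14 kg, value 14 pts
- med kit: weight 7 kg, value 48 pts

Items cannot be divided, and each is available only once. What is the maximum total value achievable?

Check high-value combinations within 14 kg:
- rope+food bag+med kit: weight 3+3+7=13, value 36+34+48=118
- rope+med kit: weight 3+7=10, value 36+48=84
- food bag+med kit: weight 3+7=10, value 34+48=82
- rope+food bag: weight 3+3=6, value 36+34=70
- tent: weight 14, value 60
Best: 118 pts.

118 pts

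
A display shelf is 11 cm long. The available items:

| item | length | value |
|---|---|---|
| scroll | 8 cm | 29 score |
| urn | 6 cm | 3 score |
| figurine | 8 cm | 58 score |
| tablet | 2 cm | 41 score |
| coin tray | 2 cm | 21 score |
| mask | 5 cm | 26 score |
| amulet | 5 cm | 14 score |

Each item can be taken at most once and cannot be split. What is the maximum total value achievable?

99 score

Check high-value combinations within 11 cm:
- figurine+tablet: length 8+2=10, value 58+41=99
- tablet+coin tray+mask: length 2+2+5=9, value 41+21+26=88
- figurine+coin tray: length 8+2=10, value 58+21=79
Best: 99 score.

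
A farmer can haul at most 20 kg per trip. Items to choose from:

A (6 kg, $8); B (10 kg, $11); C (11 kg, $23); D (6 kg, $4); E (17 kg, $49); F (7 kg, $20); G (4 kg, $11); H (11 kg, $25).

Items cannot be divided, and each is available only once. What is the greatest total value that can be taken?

Check high-value combinations within 20 kg:
- E: weight 17, value 49
- F+H: weight 7+11=18, value 20+25=45
- C+F: weight 11+7=18, value 23+20=43
- A+F+G: weight 6+7+4=17, value 8+20+11=39
Best: $49.

$49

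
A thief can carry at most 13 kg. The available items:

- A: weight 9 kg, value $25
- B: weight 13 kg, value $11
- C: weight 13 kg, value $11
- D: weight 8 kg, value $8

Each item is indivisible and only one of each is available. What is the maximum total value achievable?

$25

This is a 0/1 knapsack; check combinations near the capacity.
- A: weight 9, value 25
- B: weight 13, value 11
- C: weight 13, value 11
- D: weight 8, value 8
Best: $25.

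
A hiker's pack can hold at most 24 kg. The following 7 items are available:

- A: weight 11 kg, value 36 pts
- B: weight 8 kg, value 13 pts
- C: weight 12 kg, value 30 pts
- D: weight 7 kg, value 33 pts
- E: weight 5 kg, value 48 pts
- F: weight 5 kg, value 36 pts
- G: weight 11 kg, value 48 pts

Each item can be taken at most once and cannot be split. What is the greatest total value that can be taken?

132 pts

Check high-value combinations within 24 kg:
- E+F+G: weight 5+5+11=21, value 48+36+48=132
- D+E+G: weight 7+5+11=23, value 33+48+48=129
- A+E+F: weight 11+5+5=21, value 36+48+36=120
- D+E+F: weight 7+5+5=17, value 33+48+36=117
Best: 132 pts.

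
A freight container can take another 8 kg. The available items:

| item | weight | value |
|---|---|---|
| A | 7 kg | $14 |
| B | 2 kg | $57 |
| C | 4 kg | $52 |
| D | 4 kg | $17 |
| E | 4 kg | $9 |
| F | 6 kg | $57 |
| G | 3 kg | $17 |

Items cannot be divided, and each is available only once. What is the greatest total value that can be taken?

Check high-value combinations within 8 kg:
- B+F: weight 2+6=8, value 57+57=114
- B+C: weight 2+4=6, value 57+52=109
- B+G: weight 2+3=5, value 57+17=74
- B+D: weight 2+4=6, value 57+17=74
Best: $114.

$114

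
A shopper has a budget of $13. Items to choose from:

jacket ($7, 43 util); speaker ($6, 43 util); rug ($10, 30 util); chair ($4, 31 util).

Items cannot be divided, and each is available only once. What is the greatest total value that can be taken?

86 util

This is a 0/1 knapsack; check combinations near the capacity.
- jacket+speaker: cost 7+6=13, value 43+43=86
- speaker+chair: cost 6+4=10, value 43+31=74
- jacket+chair: cost 7+4=11, value 43+31=74
- speaker: cost 6, value 43
- jacket: cost 7, value 43
Best: 86 util.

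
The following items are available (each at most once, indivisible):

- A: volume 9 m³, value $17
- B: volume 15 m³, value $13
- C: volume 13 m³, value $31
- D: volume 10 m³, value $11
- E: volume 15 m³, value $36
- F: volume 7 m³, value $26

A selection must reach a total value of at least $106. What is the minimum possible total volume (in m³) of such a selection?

44

Subsets with value ≥ 106, sorted by total volume:
- A+C+E+F: volume 44, value 110
- B+C+E+F: volume 50, value 106
Minimum volume: 44 m³.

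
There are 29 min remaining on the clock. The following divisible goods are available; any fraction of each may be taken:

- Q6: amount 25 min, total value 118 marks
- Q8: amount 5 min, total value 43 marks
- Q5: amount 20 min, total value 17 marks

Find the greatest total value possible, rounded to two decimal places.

Take in order of value per unit:
- Q8 (43/5 per unit): all 5 → value 43, running total 43.00
- Q6 (118/25 per unit): 24 of 25 → value 24×118/25 = 113.2800, running total 156.28
Total 156.28.

156.28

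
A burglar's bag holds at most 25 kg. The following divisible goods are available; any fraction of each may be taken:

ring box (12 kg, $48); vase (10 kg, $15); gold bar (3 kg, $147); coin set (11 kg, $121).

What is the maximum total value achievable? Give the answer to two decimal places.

312.00

Take in order of value per unit:
- gold bar (147/3 per unit): all 3 → value 147, running total 147.00
- coin set (121/11 per unit): all 11 → value 121, running total 268.00
- ring box (48/12 per unit): 11 of 12 → value 11×48/12 = 44.0000, running total 312.00
Total 312.00.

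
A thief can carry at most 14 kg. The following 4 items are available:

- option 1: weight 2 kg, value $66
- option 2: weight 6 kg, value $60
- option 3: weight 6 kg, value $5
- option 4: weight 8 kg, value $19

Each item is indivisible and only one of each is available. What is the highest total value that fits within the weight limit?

Check high-value combinations within 14 kg:
- option 1+option 2+option 3: weight 2+6+6=14, value 66+60+5=131
- option 1+option 2: weight 2+6=8, value 66+60=126
- option 1+option 4: weight 2+8=10, value 66+19=85
- option 2+option 4: weight 6+8=14, value 60+19=79
- option 1+option 3: weight 2+6=8, value 66+5=71
Best: $131.

$131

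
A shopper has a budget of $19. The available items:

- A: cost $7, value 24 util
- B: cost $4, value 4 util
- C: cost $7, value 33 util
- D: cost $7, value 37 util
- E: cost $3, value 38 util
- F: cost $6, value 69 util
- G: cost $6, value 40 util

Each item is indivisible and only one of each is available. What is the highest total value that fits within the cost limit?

Check high-value combinations within $19:
- B+E+F+G: cost 4+3+6+6=19, value 4+38+69+40=151
- E+F+G: cost 3+6+6=15, value 38+69+40=147
- D+F+G: cost 7+6+6=19, value 37+69+40=146
- D+E+F: cost 7+3+6=16, value 37+38+69=144
- C+F+G: cost 7+6+6=19, value 33+69+40=142
Best: 151 util.

151 util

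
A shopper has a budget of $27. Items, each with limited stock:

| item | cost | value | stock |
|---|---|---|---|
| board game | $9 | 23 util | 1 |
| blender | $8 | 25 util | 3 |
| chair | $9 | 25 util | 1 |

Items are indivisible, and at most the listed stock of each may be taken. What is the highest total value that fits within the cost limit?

75 util

Best selections within cost 27 and stock limits:
- 3×blender: cost 24, value 75
- 2×blender + 1×chair: cost 25, value 75
- 1×board game + 2×blender: cost 25, value 73
Best: 75 util.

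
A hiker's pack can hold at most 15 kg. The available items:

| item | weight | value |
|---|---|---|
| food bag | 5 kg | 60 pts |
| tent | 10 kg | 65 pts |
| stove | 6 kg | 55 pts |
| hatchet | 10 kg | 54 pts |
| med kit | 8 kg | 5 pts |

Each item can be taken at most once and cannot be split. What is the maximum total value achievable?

Check high-value combinations within 15 kg:
- food bag+tent: weight 5+10=15, value 60+65=125
- food bag+stove: weight 5+6=11, value 60+55=115
- food bag+hatchet: weight 5+10=15, value 60+54=114
Best: 125 pts.

125 pts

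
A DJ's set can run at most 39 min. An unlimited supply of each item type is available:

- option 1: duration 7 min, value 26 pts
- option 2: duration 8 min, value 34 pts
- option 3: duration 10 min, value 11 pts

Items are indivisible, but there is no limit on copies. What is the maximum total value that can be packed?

Best value-per-unit is option 2 at 34/8; filling with it alone gives 4×34 = 136.
Optimal mix: 1×option 1 + 4×option 2 → duration 39, value 162.

162 pts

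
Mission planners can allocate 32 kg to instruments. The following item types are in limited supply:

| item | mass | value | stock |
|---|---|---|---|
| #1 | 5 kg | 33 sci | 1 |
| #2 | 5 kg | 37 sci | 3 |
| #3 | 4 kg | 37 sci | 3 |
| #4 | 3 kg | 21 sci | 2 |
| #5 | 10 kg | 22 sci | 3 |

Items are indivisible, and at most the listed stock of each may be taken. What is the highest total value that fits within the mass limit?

Best selections within mass 32 and stock limits:
- 1×#1 + 3×#2 + 3×#3: mass 32, value 255
- 3×#2 + 3×#3 + 1×#4: mass 30, value 243
- 1×#1 + 2×#2 + 3×#3 + 1×#4: mass 30, value 239
Best: 255 sci.

255 sci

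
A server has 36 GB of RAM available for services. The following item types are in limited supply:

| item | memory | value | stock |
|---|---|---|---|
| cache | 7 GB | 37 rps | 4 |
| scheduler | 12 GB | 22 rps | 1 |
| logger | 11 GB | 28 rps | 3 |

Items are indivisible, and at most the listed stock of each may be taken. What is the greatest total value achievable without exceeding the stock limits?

Best selections within memory 36 and stock limits:
- 4×cache: memory 28, value 148
- 3×cache + 1×logger: memory 32, value 139
- 3×cache + 1×scheduler: memory 33, value 133
Best: 148 rps.

148 rps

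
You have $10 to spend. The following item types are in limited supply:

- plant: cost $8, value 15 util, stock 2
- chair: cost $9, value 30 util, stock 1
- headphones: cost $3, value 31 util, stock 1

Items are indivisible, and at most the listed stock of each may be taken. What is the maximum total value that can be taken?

Best selections within cost 10 and stock limits:
- 1×headphones: cost 3, value 31
- 1×chair: cost 9, value 30
- 1×plant: cost 8, value 15
Best: 31 util.

31 util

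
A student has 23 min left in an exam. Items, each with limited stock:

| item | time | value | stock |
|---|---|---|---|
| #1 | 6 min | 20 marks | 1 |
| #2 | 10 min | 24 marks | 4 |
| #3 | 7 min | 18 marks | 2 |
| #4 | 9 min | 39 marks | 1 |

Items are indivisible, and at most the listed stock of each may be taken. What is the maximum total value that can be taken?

77 marks

Best selections within time 23 and stock limits:
- 1×#1 + 1×#3 + 1×#4: time 22, value 77
- 2×#3 + 1×#4: time 23, value 75
- 1×#2 + 1×#4: time 19, value 63
Best: 77 marks.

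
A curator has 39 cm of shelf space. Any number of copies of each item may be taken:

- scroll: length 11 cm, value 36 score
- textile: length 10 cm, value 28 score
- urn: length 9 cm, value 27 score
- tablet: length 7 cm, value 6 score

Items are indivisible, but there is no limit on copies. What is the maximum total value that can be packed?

Best value-per-unit is scroll at 36/11; filling with it alone gives 3×36 = 108.
Optimal mix: 1×scroll + 1×textile + 2×urn → length 39, value 118.

118 score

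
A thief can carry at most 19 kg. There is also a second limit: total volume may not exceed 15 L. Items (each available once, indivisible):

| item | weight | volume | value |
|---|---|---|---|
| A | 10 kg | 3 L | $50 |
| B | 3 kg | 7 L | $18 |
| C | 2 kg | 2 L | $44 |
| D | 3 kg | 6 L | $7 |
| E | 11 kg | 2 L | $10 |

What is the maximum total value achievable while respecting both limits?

Feasible sets respecting both limits:
- A+B+C: weight 15, volume 12, value 112
- A+C+D: weight 15, volume 11, value 101
- A+C: weight 12, volume 5, value 94
- B+C+E: weight 16, volume 11, value 72
Best: $112.

$112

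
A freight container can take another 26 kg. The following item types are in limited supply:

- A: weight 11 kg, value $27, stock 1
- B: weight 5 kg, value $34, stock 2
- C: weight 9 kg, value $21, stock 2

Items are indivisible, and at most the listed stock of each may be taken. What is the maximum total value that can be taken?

Best selections within weight 26 and stock limits:
- 1×A + 2×B: weight 21, value 95
- 2×B + 1×C: weight 19, value 89
Best: $95.

$95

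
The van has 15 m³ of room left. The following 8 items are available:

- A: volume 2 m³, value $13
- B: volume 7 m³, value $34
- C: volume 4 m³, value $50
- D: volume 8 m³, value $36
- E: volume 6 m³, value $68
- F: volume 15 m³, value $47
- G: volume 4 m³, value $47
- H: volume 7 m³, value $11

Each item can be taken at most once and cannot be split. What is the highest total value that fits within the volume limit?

$165

Check high-value combinations within 15 m³:
- C+E+G: volume 4+6+4=14, value 50+68+47=165
- A+C+E: volume 2+4+6=12, value 13+50+68=131
- B+C+G: volume 7+4+4=15, value 34+50+47=131
- A+E+G: volume 2+6+4=12, value 13+68+47=128
Best: $165.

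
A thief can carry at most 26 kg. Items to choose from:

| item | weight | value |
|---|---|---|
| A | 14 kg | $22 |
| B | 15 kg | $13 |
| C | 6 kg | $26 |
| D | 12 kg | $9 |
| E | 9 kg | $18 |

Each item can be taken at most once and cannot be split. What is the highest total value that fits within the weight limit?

Check high-value combinations within 26 kg:
- A+C: weight 14+6=20, value 22+26=48
- C+E: weight 6+9=15, value 26+18=44
- A+E: weight 14+9=23, value 22+18=40
- B+C: weight 15+6=21, value 13+26=39
- C+D: weight 6+12=18, value 26+9=35
Best: $48.

$48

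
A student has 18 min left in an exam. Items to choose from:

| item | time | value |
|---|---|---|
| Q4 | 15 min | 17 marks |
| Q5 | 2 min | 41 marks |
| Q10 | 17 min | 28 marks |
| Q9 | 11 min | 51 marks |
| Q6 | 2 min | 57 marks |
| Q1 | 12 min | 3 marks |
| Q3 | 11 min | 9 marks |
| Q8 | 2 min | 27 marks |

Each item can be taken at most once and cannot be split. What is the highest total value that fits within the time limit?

176 marks

Check high-value combinations within 18 min:
- Q5+Q9+Q6+Q8: time 2+11+2+2=17, value 41+51+57+27=176
- Q5+Q9+Q6: time 2+11+2=15, value 41+51+57=149
- Q9+Q6+Q8: time 11+2+2=15, value 51+57+27=135
Best: 176 marks.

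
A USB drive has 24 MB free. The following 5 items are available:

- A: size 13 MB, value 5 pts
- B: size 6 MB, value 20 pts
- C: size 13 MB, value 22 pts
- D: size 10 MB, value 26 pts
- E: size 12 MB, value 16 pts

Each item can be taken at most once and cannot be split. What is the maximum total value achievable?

48 pts

This is a 0/1 knapsack; check combinations near the capacity.
- C+D: size 13+10=23, value 22+26=48
- B+D: size 6+10=16, value 20+26=46
- B+C: size 6+13=19, value 20+22=42
Best: 48 pts.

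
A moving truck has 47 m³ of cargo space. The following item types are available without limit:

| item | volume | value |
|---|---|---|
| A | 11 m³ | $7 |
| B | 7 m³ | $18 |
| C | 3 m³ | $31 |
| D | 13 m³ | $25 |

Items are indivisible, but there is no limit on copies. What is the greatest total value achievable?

Best value-per-unit is C at 31/3, and filling with it alone uses volume 15×3=45. No mix of the others beats 15×31 = 465.

$465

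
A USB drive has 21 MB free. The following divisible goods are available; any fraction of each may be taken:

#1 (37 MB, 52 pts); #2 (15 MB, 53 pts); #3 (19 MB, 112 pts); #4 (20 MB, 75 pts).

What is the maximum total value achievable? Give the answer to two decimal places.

Take in order of value per unit:
- #3 (112/19 per unit): all 19 → value 112, running total 112.00
- #4 (75/20 per unit): 2 of 20 → value 2×75/20 = 7.5000, running total 119.50
Total 119.50.

119.50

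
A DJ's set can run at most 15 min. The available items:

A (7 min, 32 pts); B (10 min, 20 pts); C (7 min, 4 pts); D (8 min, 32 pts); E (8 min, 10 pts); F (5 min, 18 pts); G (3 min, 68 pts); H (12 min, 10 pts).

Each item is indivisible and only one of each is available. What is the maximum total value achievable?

118 pts

Check high-value combinations within 15 min:
- A+F+G: duration 7+5+3=15, value 32+18+68=118
- A+G: duration 7+3=10, value 32+68=100
- D+G: duration 8+3=11, value 32+68=100
- C+F+G: duration 7+5+3=15, value 4+18+68=90
- B+G: duration 10+3=13, value 20+68=88
Best: 118 pts.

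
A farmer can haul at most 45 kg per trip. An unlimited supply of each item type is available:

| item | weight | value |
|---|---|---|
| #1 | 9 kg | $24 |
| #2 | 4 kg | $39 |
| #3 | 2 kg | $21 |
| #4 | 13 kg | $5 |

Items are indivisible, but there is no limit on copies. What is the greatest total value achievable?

$462

Best value-per-unit is #3 at 21/2, and filling with it alone uses weight 22×2=44. No mix of the others beats 22×21 = 462.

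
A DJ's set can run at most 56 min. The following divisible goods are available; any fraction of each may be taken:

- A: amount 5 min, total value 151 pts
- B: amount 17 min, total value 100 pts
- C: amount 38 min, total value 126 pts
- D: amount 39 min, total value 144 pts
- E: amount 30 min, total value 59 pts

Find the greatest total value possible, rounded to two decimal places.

Take in order of value per unit:
- A (151/5 per unit): all 5 → value 151, running total 151.00
- B (100/17 per unit): all 17 → value 100, running total 251.00
- D (144/39 per unit): 34 of 39 → value 34×144/39 = 125.5385, running total 376.54
Total 376.54.

376.54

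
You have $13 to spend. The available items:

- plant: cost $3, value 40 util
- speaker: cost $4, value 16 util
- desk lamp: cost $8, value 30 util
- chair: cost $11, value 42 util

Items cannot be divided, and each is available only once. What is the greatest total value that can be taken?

Check high-value combinations within $13:
- plant+desk lamp: cost 3+8=11, value 40+30=70
- plant+speaker: cost 3+4=7, value 40+16=56
- speaker+desk lamp: cost 4+8=12, value 16+30=46
- chair: cost 11, value 42
Best: 70 util.

70 util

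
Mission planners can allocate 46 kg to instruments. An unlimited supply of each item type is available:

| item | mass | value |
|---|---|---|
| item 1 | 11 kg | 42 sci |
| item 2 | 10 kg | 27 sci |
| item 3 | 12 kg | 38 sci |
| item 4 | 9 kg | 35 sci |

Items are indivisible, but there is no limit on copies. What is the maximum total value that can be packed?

Best value-per-unit is item 4 at 35/9, and filling with it alone uses mass 5×9=45. No mix of the others beats 5×35 = 175.

175 sci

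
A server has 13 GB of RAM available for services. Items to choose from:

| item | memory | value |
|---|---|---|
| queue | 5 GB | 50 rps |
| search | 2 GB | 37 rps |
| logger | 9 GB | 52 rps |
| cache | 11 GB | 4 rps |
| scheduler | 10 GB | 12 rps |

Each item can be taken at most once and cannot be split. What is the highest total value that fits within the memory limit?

89 rps

Check high-value combinations within 13 GB:
- search+logger: memory 2+9=11, value 37+52=89
- queue+search: memory 5+2=7, value 50+37=87
- logger: memory 9, value 52
- queue: memory 5, value 50
- search+scheduler: memory 2+10=12, value 37+12=49
Best: 89 rps.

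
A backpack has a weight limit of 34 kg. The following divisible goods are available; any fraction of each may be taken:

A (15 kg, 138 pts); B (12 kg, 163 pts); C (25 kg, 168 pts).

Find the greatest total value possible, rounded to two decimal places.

Take in order of value per unit:
- B (163/12 per unit): all 12 → value 163, running total 163.00
- A (138/15 per unit): all 15 → value 138, running total 301.00
- C (168/25 per unit): 7 of 25 → value 7×168/25 = 47.0400, running total 348.04
Total 348.04.

348.04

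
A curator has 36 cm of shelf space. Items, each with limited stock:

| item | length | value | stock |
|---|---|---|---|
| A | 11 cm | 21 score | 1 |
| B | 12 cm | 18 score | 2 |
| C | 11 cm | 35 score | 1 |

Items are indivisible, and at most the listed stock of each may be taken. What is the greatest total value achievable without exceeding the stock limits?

74 score

Top feasible selections:
- 1×A + 1×B + 1×C: length 34, value 74
- 2×B + 1×C: length 35, value 71
- 1×A + 2×B: length 35, value 57
Best: 74 score.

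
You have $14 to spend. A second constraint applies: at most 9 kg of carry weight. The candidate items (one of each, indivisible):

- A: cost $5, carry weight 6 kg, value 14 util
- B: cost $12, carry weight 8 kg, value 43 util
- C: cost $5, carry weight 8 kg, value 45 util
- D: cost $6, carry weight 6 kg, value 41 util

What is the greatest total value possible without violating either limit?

45 util

Feasible sets respecting both limits:
- C: cost 5, carry weight 8, value 45
- B: cost 12, carry weight 8, value 43
- D: cost 6, carry weight 6, value 41
Best: 45 util.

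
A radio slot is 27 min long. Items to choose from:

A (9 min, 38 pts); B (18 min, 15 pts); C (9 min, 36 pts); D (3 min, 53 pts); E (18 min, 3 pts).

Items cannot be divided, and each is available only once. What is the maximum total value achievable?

This is a 0/1 knapsack; check combinations near the capacity.
- A+C+D: duration 9+9+3=21, value 38+36+53=127
- A+D: duration 9+3=12, value 38+53=91
- C+D: duration 9+3=12, value 36+53=89
Best: 127 pts.

127 pts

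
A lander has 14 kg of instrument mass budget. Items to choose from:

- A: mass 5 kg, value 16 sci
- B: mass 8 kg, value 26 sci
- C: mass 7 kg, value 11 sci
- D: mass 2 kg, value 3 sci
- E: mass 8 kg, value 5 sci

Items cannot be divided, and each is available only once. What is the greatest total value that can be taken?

Check high-value combinations within 14 kg:
- A+B: mass 5+8=13, value 16+26=42
- A+C+D: mass 5+7+2=14, value 16+11+3=30
- B+D: mass 8+2=10, value 26+3=29
- A+C: mass 5+7=12, value 16+11=27
- B: mass 8, value 26
Best: 42 sci.

42 sci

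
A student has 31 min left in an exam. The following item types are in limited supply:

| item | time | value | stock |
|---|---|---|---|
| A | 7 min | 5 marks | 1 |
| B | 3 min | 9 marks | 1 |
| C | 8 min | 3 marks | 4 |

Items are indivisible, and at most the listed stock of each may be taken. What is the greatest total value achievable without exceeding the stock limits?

20 marks

Top feasible selections:
- 1×A + 1×B + 2×C: time 26, value 20
- 1×B + 3×C: time 27, value 18
- 1×A + 1×B + 1×C: time 18, value 17
- 1×B + 2×C: time 19, value 15
Best: 20 marks.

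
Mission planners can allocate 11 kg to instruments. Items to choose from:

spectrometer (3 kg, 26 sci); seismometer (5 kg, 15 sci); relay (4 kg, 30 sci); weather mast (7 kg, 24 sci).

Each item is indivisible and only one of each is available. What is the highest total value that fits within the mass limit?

56 sci

Check high-value combinations within 11 kg:
- spectrometer+relay: mass 3+4=7, value 26+30=56
- relay+weather mast: mass 4+7=11, value 30+24=54
- spectrometer+weather mast: mass 3+7=10, value 26+24=50
- seismometer+relay: mass 5+4=9, value 15+30=45
Best: 56 sci.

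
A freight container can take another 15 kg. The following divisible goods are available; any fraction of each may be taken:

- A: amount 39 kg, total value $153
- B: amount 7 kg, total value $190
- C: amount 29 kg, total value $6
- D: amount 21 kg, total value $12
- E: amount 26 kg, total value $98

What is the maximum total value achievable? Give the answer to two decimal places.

Take in order of value per unit:
- B (190/7 per unit): all 7 → value 190, running total 190.00
- A (153/39 per unit): 8 of 39 → value 8×153/39 = 31.3846, running total 221.38
Total 221.38.

221.38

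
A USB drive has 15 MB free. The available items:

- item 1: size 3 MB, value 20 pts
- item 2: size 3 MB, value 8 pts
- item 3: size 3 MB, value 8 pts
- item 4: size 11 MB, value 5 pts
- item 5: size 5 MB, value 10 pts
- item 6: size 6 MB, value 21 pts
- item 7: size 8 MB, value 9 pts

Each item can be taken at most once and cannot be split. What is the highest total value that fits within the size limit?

57 pts

Check high-value combinations within 15 MB:
- item 1+item 2+item 3+item 6: size 3+3+3+6=15, value 20+8+8+21=57
- item 1+item 5+item 6: size 3+5+6=14, value 20+10+21=51
- item 1+item 2+item 6: size 3+3+6=12, value 20+8+21=49
- item 1+item 3+item 6: size 3+3+6=12, value 20+8+21=49
Best: 57 pts.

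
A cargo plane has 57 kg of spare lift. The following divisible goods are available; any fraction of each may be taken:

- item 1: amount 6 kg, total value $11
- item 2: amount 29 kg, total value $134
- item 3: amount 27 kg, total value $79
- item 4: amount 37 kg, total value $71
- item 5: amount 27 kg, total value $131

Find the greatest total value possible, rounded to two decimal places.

Take in order of value per unit:
- item 5 (131/27 per unit): all 27 → value 131, running total 131.00
- item 2 (134/29 per unit): all 29 → value 134, running total 265.00
- item 3 (79/27 per unit): 1 of 27 → value 1×79/27 = 2.9259, running total 267.93
Total 267.93.

267.93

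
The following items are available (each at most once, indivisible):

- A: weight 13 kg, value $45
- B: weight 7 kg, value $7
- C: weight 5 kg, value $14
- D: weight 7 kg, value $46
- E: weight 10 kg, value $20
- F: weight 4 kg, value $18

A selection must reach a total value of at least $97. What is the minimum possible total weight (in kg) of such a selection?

Subsets with value ≥ 97, sorted by total weight:
- A+D+F: weight 24, value 109
- A+C+D: weight 25, value 105
- C+D+E+F: weight 26, value 98
- A+B+D: weight 27, value 98
Minimum weight: 24 kg.

24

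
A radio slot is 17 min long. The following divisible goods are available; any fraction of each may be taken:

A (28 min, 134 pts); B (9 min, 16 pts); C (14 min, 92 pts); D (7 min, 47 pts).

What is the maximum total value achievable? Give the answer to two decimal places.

Take in order of value per unit:
- D (47/7 per unit): all 7 → value 47, running total 47.00
- C (92/14 per unit): 10 of 14 → value 10×92/14 = 65.7143, running total 112.71
Total 112.71.

112.71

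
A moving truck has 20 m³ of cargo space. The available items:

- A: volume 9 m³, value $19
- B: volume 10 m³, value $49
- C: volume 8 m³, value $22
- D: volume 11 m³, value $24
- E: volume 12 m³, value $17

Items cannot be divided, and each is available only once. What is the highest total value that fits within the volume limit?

This is a 0/1 knapsack; check combinations near the capacity.
- B+C: volume 10+8=18, value 49+22=71
- A+B: volume 9+10=19, value 19+49=68
- B: volume 10, value 49
- C+D: volume 8+11=19, value 22+24=46
- A+D: volume 9+11=20, value 19+24=43
Best: $71.

$71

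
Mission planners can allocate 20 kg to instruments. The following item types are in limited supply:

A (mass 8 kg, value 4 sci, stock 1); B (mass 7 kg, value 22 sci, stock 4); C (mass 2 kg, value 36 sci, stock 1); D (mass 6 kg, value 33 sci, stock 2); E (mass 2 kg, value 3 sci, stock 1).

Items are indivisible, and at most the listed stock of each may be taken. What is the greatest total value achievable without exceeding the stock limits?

Best selections within mass 20 and stock limits:
- 1×C + 2×D + 1×E: mass 16, value 105
- 1×C + 2×D: mass 14, value 102
- 1×B + 1×C + 1×D + 1×E: mass 17, value 94
- 1×B + 1×C + 1×D: mass 15, value 91
Best: 105 sci.

105 sci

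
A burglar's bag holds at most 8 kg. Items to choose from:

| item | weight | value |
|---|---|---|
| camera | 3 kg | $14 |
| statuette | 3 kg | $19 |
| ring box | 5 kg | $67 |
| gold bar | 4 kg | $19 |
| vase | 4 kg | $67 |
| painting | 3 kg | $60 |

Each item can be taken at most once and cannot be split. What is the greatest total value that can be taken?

$127

Check high-value combinations within 8 kg:
- vase+painting: weight 4+3=7, value 67+60=127
- ring box+painting: weight 5+3=8, value 67+60=127
- statuette+vase: weight 3+4=7, value 19+67=86
- statuette+ring box: weight 3+5=8, value 19+67=86
Best: $127.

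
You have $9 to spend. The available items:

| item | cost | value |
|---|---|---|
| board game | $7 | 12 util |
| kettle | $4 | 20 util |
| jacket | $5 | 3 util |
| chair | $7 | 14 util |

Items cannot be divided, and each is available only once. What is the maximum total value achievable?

Check high-value combinations within $9:
- kettle+jacket: cost 4+5=9, value 20+3=23
- kettle: cost 4, value 20
- chair: cost 7, value 14
- board game: cost 7, value 12
- jacket: cost 5, value 3
Best: 23 util.

23 util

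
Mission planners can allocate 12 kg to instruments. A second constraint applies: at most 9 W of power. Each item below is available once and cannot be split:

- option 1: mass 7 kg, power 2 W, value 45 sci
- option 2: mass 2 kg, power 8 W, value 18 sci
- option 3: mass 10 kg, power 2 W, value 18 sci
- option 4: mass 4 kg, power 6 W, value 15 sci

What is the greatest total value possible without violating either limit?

Feasible sets respecting both limits:
- option 1+option 4: mass 11, power 8, value 60
- option 1: mass 7, power 2, value 45
- option 2: mass 2, power 8, value 18
Best: 60 sci.

60 sci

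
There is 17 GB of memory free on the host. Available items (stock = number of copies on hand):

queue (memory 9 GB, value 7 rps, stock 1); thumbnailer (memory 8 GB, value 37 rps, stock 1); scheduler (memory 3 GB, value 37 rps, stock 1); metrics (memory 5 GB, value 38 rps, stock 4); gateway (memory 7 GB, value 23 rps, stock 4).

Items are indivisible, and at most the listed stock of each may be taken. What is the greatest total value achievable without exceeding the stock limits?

Best selections within memory 17 and stock limits:
- 3×metrics: memory 15, value 114
- 1×scheduler + 2×metrics: memory 13, value 113
- 1×thumbnailer + 1×scheduler + 1×metrics: memory 16, value 112
- 2×metrics + 1×gateway: memory 17, value 99
Best: 114 rps.

114 rps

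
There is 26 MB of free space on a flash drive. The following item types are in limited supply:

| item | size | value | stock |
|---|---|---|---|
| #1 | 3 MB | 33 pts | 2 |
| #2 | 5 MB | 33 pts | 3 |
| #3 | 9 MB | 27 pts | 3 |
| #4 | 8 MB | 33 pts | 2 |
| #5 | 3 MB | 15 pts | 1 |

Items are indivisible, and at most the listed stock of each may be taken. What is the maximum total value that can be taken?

Best selections within size 26 and stock limits:
- 2×#1 + 3×#2 + 1×#5: size 24, value 180
- 2×#1 + 3×#2: size 21, value 165
- 2×#1 + 2×#2 + 1×#4: size 24, value 165
- 1×#1 + 3×#2 + 1×#4: size 26, value 165
Best: 180 pts.

180 pts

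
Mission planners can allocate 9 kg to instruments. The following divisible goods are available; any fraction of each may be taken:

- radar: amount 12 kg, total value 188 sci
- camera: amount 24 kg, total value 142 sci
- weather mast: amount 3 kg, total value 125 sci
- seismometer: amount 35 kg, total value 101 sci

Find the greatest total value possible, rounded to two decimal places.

Take in order of value per unit:
- weather mast (125/3 per unit): all 3 → value 125, running total 125.00
- radar (188/12 per unit): 6 of 12 → value 6×188/12 = 94.0000, running total 219.00
Total 219.00.

219.00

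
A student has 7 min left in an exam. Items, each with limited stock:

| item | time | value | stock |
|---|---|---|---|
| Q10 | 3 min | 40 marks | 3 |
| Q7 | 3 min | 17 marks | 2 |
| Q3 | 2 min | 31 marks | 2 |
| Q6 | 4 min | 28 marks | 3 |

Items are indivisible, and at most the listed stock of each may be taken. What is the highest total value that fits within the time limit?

102 marks

Best selections within time 7 and stock limits:
- 1×Q10 + 2×Q3: time 7, value 102
- 2×Q10: time 6, value 80
Best: 102 marks.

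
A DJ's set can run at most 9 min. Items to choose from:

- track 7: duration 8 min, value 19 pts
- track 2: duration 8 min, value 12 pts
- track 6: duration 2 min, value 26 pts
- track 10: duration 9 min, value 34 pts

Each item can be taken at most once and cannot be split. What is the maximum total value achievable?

This is a 0/1 knapsack; check combinations near the capacity.
- track 10: duration 9, value 34
- track 6: duration 2, value 26
- track 7: duration 8, value 19
Best: 34 pts.

34 pts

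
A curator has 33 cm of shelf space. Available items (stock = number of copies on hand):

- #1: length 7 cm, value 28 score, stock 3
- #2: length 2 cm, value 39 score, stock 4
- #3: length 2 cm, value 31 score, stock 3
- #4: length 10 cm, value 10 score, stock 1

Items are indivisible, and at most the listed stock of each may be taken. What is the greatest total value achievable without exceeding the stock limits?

Top feasible selections:
- 2×#1 + 4×#2 + 3×#3: length 28, value 305
- 3×#1 + 4×#2 + 2×#3: length 33, value 302
Best: 305 score.

305 score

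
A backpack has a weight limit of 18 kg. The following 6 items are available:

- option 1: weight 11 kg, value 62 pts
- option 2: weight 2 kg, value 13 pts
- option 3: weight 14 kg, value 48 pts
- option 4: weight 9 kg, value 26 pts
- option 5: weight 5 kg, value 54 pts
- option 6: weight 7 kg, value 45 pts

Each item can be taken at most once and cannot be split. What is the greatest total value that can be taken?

129 pts

Check high-value combinations within 18 kg:
- option 1+option 2+option 5: weight 11+2+5=18, value 62+13+54=129
- option 1+option 5: weight 11+5=16, value 62+54=116
- option 2+option 5+option 6: weight 2+5+7=14, value 13+54+45=112
Best: 129 pts.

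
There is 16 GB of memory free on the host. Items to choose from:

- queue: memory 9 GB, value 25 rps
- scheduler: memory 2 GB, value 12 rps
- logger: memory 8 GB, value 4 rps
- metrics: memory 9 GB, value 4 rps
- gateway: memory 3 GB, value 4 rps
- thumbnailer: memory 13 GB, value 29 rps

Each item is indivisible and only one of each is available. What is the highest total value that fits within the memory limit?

41 rps

Check high-value combinations within 16 GB:
- queue+scheduler+gateway: memory 9+2+3=14, value 25+12+4=41
- scheduler+thumbnailer: memory 2+13=15, value 12+29=41
- queue+scheduler: memory 9+2=11, value 25+12=37
Best: 41 rps.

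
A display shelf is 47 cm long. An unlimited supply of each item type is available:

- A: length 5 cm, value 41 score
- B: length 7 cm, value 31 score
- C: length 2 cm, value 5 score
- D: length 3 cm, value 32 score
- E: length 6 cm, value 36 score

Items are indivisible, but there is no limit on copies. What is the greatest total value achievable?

Best value-per-unit is D at 32/3; filling with it alone gives 15×32 = 480.
Optimal mix: 1×A + 14×D → length 47, value 489.

489 score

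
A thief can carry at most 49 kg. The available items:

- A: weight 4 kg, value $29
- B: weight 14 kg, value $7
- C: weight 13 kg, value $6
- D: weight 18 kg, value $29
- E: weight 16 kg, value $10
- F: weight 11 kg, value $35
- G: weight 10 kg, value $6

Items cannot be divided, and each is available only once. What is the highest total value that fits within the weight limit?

Check high-value combinations within 49 kg:
- A+D+E+F: weight 4+18+16+11=49, value 29+29+10+35=103
- A+B+D+F: weight 4+14+18+11=47, value 29+7+29+35=100
- A+D+F+G: weight 4+18+11+10=43, value 29+29+35+6=99
Best: $103.

$103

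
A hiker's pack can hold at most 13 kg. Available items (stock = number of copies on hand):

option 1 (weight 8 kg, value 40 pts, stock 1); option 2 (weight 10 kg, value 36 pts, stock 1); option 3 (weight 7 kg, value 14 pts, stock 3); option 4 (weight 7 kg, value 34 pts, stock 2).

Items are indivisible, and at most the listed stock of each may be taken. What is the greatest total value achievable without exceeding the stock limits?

Top feasible selections:
- 1×option 1: weight 8, value 40
- 1×option 2: weight 10, value 36
Best: 40 pts.

40 pts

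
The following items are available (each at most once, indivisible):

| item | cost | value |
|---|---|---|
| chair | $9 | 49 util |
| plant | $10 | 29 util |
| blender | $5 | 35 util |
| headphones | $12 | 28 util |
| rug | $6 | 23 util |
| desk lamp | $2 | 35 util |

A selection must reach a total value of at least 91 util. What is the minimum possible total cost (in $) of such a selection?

Subsets with value ≥ 91, sorted by total cost:
- blender+rug+desk lamp: cost 13, value 93
- chair+blender+desk lamp: cost 16, value 119
Minimum cost: 13 $.

13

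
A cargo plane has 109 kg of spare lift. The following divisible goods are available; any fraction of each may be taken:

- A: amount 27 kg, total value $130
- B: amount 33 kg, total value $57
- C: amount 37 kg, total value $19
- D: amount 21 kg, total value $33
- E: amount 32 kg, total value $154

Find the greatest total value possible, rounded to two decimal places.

Take in order of value per unit:
- A (130/27 per unit): all 27 → value 130, running total 130.00
- E (154/32 per unit): all 32 → value 154, running total 284.00
- B (57/33 per unit): all 33 → value 57, running total 341.00
- D (33/21 per unit): 17 of 21 → value 17×33/21 = 26.7143, running total 367.71
Total 367.71.

367.71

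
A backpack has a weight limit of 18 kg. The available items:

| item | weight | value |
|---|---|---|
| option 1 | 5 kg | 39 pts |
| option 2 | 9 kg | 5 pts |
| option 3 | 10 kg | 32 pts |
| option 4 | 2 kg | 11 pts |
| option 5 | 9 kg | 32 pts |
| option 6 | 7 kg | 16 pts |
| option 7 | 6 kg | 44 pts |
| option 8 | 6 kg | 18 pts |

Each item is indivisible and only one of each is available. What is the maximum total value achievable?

Check high-value combinations within 18 kg:
- option 1+option 7+option 8: weight 5+6+6=17, value 39+44+18=101
- option 1+option 6+option 7: weight 5+7+6=18, value 39+16+44=99
- option 1+option 4+option 7: weight 5+2+6=13, value 39+11+44=94
Best: 101 pts.

101 pts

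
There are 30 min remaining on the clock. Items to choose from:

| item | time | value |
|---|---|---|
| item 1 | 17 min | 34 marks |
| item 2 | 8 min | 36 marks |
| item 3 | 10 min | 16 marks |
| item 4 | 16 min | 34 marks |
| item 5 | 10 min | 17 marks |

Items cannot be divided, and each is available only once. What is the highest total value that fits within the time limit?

Check high-value combinations within 30 min:
- item 2+item 4: time 8+16=24, value 36+34=70
- item 1+item 2: time 17+8=25, value 34+36=70
- item 2+item 3+item 5: time 8+10+10=28, value 36+16+17=69
- item 2+item 5: time 8+10=18, value 36+17=53
- item 2+item 3: time 8+10=18, value 36+16=52
Best: 70 marks.

70 marks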